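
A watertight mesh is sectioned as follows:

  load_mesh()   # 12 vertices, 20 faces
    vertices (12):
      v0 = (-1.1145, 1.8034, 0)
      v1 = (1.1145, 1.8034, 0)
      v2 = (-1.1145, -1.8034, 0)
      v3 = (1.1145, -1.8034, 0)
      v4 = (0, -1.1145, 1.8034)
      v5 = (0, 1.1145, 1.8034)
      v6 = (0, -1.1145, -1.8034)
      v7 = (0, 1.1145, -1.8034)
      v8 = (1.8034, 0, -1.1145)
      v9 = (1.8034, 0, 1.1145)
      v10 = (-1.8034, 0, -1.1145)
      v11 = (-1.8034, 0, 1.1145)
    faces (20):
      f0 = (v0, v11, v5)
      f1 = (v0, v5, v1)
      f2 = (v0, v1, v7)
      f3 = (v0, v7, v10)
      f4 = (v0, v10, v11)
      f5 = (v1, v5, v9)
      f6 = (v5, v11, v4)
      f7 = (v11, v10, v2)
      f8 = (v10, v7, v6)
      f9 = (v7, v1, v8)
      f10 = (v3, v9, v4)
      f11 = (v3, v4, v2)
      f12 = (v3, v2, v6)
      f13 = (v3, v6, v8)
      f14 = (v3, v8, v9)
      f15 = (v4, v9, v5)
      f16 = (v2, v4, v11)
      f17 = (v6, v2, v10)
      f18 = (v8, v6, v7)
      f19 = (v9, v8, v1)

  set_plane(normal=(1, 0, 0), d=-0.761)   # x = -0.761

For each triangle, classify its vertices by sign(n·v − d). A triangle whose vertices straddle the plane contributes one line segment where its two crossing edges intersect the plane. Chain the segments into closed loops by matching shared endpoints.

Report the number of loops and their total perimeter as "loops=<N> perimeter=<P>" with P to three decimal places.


Straddling triangles (10 of 20):
  (v0,v11,v5) [--+] → (-0.761, 0.644203, 1.5127)–(-0.761, 1.58489, 0.572007)  len=1.3303
  (v0,v5,v1) [-++] → (-0.761, 1.58489, 0.572007)–(-0.761, 1.8034, 0)  len=0.6123
  (v0,v1,v7) [-++] → (-0.761, 1.8034, 0)–(-0.761, 1.58489, -0.572007)  len=0.6123
  (v0,v7,v10) [-+-] → (-0.761, 1.58489, -0.572007)–(-0.761, 0.644203, -1.5127)  len=1.3303
  (v5,v11,v4) [+-+] → (-0.761, 0.644203, 1.5127)–(-0.761, -0.644203, 1.5127)  len=1.2884
  (v10,v7,v6) [-++] → (-0.761, 0.644203, -1.5127)–(-0.761, -0.644203, -1.5127)  len=1.2884
  (v3,v4,v2) [++-] → (-0.761, -1.58489, 0.572007)–(-0.761, -1.8034, 0)  len=0.6123
  (v3,v2,v6) [+-+] → (-0.761, -1.8034, 0)–(-0.761, -1.58489, -0.572007)  len=0.6123
  (v2,v4,v11) [-+-] → (-0.761, -1.58489, 0.572007)–(-0.761, -0.644203, 1.5127)  len=1.3303
  (v6,v2,v10) [+--] → (-0.761, -1.58489, -0.572007)–(-0.761, -0.644203, -1.5127)  len=1.3303

Chained into 1 loop(s):
  loop 1: 10 segments, perimeter = 10.3474
Total perimeter = 10.347

loops=1 perimeter=10.347


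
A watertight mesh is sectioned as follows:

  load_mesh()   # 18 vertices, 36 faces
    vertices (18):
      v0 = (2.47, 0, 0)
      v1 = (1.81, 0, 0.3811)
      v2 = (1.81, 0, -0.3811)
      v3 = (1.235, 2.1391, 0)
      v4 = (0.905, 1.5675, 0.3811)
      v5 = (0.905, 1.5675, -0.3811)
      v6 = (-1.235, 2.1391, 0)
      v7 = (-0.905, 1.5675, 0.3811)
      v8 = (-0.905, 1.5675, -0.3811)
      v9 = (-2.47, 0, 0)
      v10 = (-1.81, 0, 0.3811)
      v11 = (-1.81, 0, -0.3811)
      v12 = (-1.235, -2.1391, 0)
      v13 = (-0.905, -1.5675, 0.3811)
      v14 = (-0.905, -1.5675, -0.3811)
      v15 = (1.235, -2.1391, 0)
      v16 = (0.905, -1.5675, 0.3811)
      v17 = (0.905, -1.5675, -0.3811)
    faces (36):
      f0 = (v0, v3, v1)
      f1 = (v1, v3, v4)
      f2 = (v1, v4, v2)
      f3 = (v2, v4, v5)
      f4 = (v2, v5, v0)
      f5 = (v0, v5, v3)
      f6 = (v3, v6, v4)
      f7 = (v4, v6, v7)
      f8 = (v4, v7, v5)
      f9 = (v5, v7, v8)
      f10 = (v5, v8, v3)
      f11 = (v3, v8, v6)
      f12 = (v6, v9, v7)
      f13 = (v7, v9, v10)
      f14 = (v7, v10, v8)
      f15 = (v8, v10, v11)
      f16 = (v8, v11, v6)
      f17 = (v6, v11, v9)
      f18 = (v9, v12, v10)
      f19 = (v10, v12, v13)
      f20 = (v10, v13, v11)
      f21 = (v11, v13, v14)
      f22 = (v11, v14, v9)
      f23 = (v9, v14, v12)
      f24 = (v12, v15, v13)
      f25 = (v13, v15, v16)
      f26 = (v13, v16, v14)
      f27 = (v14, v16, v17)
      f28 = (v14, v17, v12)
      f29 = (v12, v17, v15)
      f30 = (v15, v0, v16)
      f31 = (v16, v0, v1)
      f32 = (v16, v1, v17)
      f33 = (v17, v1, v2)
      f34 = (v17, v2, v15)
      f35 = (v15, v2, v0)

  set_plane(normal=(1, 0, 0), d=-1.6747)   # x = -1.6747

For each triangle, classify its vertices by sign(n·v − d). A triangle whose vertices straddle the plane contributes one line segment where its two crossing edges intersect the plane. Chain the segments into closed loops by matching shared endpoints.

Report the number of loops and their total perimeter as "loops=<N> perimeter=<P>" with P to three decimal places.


loops=2 perimeter=6.344

Straddling triangles (12 of 36):
  (v6,v9,v7) [+-+] → (-1.6747, 1.37751, 0)–(-1.6747, 0.79657, 0.193667)  len=0.6124
  (v7,v9,v10) [+--] → (-1.6747, 0.79657, 0.193667)–(-1.6747, 0.234346, 0.3811)  len=0.5926
  (v7,v10,v8) [+-+] → (-1.6747, 0.234346, 0.3811)–(-1.6747, 0.234346, 0.267149)  len=0.1140
  (v8,v10,v11) [+--] → (-1.6747, 0.234346, 0.267149)–(-1.6747, 0.234346, -0.3811)  len=0.6482
  (v8,v11,v6) [+-+] → (-1.6747, 0.234346, -0.3811)–(-1.6747, 0.50334, -0.291426)  len=0.2835
  (v6,v11,v9) [+--] → (-1.6747, 0.50334, -0.291426)–(-1.6747, 1.37751, 0)  len=0.9215
  (v9,v12,v10) [-+-] → (-1.6747, -1.37751, 0)–(-1.6747, -0.50334, 0.291426)  len=0.9215
  (v10,v12,v13) [-++] → (-1.6747, -0.50334, 0.291426)–(-1.6747, -0.234346, 0.3811)  len=0.2835
  (v10,v13,v11) [-+-] → (-1.6747, -0.234346, 0.3811)–(-1.6747, -0.234346, -0.267149)  len=0.6482
  (v11,v13,v14) [-++] → (-1.6747, -0.234346, -0.267149)–(-1.6747, -0.234346, -0.3811)  len=0.1140
  (v11,v14,v9) [-+-] → (-1.6747, -0.234346, -0.3811)–(-1.6747, -0.79657, -0.193667)  len=0.5926
  (v9,v14,v12) [-++] → (-1.6747, -0.79657, -0.193667)–(-1.6747, -1.37751, 0)  len=0.6124

Chained into 2 loop(s):
  loop 1: 6 segments, perimeter = 3.1722
  loop 2: 6 segments, perimeter = 3.1722
Total perimeter = 6.344


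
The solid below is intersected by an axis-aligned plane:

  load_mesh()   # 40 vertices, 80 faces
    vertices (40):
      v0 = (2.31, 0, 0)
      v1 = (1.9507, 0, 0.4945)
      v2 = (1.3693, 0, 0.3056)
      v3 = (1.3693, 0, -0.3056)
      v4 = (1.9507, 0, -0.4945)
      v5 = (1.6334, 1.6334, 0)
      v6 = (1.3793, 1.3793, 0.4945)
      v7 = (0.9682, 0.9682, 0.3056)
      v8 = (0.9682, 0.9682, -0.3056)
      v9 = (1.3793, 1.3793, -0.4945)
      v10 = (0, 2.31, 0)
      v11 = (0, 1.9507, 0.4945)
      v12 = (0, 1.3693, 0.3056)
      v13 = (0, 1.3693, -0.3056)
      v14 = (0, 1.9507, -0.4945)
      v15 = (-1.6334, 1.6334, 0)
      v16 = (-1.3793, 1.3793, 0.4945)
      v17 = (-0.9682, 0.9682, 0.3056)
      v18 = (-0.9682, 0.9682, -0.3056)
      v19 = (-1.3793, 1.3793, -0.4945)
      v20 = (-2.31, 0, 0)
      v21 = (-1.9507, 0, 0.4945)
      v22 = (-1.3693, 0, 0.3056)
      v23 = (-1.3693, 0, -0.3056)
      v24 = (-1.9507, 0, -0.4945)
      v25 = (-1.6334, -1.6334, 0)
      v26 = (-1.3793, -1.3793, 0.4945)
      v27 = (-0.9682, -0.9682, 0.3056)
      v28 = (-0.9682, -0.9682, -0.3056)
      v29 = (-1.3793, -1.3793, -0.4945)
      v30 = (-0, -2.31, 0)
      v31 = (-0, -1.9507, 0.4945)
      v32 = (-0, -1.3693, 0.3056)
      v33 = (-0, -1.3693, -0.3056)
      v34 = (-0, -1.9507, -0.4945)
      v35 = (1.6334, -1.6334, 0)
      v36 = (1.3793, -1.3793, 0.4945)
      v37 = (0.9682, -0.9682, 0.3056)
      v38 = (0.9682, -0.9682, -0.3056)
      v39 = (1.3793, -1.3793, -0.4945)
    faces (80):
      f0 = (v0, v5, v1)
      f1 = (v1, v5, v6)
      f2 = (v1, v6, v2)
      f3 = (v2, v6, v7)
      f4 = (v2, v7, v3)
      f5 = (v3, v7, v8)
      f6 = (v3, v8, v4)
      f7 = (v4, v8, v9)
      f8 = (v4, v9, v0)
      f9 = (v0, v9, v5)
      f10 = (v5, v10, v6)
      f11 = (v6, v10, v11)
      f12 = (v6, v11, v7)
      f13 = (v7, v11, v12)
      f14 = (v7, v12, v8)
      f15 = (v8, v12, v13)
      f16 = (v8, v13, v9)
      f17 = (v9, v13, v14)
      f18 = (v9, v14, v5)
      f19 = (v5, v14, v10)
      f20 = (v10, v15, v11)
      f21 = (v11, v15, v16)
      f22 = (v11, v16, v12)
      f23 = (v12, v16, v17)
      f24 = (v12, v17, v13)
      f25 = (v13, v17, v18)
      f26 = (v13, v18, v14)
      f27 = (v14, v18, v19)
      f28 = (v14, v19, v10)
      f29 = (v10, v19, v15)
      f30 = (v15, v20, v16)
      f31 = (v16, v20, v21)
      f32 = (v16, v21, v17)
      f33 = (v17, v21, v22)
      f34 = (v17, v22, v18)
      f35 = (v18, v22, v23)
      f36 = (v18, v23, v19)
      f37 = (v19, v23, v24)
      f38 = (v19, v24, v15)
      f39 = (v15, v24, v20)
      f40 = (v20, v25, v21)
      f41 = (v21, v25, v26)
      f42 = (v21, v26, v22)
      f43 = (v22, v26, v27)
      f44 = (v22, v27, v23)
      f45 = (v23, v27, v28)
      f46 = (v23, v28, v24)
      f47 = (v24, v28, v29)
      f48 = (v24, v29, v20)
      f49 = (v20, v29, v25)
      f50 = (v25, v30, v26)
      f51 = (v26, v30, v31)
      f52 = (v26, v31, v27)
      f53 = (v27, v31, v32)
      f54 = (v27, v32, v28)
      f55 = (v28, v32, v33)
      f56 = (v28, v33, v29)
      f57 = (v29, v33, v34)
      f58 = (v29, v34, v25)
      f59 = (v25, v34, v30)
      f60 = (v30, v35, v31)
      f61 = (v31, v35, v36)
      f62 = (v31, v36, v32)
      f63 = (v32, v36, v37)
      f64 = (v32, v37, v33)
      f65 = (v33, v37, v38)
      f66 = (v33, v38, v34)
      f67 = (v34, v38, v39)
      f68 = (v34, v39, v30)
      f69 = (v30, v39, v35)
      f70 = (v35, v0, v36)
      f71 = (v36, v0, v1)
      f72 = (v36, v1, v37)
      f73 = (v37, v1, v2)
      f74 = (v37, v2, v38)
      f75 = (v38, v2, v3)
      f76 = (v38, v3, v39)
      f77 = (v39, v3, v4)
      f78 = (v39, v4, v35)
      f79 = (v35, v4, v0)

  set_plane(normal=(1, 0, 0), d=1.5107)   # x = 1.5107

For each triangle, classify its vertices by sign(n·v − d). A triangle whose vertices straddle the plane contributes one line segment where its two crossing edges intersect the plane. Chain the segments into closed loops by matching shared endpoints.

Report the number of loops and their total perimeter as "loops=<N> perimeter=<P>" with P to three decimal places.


Straddling triangles (18 of 80):
  (v1,v5,v6) [++-] → (1.5107, 1.5107, 0.238785)–(1.5107, 1.06211, 0.4945)  len=0.5164
  (v1,v6,v2) [+--] → (1.5107, 1.06211, 0.4945)–(1.5107, 0, 0.351542)  len=1.0717
  (v3,v8,v4) [--+] → (1.5107, 0.433596, -0.409904)–(1.5107, 0, -0.351542)  len=0.4375
  (v4,v8,v9) [+--] → (1.5107, 0.433596, -0.409904)–(1.5107, 1.06211, -0.4945)  len=0.6342
  (v4,v9,v0) [+-+] → (1.5107, 1.06211, -0.4945)–(1.5107, 1.18456, -0.424684)  len=0.1410
  (v0,v9,v5) [+-+] → (1.5107, 1.18456, -0.424684)–(1.5107, 1.5107, -0.238785)  len=0.3754
  (v5,v10,v6) [+--] → (1.5107, 1.68423, 0)–(1.5107, 1.5107, 0.238785)  len=0.2952
  (v9,v14,v5) [--+] → (1.5107, 1.65724, -0.0371465)–(1.5107, 1.5107, -0.238785)  len=0.2493
  (v5,v14,v10) [+--] → (1.5107, 1.65724, -0.0371465)–(1.5107, 1.68423, 0)  len=0.0459
  (v30,v35,v31) [-+-] → (1.5107, -1.68423, 0)–(1.5107, -1.65724, 0.0371465)  len=0.0459
  (v31,v35,v36) [-+-] → (1.5107, -1.65724, 0.0371465)–(1.5107, -1.5107, 0.238785)  len=0.2493
  (v30,v39,v35) [--+] → (1.5107, -1.5107, -0.238785)–(1.5107, -1.68423, 0)  len=0.2952
  (v35,v0,v36) [++-] → (1.5107, -1.18456, 0.424684)–(1.5107, -1.5107, 0.238785)  len=0.3754
  (v36,v0,v1) [-++] → (1.5107, -1.18456, 0.424684)–(1.5107, -1.06211, 0.4945)  len=0.1410
  (v36,v1,v37) [-+-] → (1.5107, -1.06211, 0.4945)–(1.5107, -0.433596, 0.409904)  len=0.6342
  (v37,v1,v2) [-+-] → (1.5107, -0.433596, 0.409904)–(1.5107, 0, 0.351542)  len=0.4375
  (v39,v3,v4) [--+] → (1.5107, 0, -0.351542)–(1.5107, -1.06211, -0.4945)  len=1.0717
  (v39,v4,v35) [-++] → (1.5107, -1.06211, -0.4945)–(1.5107, -1.5107, -0.238785)  len=0.5164

Chained into 1 loop(s):
  loop 1: 18 segments, perimeter = 7.5329
Total perimeter = 7.533

loops=1 perimeter=7.533


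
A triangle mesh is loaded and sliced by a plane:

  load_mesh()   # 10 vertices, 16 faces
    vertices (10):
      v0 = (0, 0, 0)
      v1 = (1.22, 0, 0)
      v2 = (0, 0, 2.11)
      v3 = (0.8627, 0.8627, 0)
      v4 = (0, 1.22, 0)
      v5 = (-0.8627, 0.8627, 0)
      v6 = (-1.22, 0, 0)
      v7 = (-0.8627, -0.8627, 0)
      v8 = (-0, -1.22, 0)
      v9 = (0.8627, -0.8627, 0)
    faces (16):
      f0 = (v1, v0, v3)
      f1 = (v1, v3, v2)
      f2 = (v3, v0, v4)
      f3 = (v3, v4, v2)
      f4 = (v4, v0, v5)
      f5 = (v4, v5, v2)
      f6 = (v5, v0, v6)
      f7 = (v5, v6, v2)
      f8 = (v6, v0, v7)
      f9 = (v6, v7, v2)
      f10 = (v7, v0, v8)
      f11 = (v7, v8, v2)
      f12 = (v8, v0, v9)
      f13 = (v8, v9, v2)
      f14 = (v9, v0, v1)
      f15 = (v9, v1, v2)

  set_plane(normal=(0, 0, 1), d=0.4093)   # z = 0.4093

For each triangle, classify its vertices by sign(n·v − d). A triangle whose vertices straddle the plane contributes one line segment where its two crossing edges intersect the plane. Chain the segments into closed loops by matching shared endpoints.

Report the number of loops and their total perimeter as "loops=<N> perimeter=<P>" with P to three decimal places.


loops=1 perimeter=6.021

Straddling triangles (8 of 16):
  (v1,v3,v2) [--+] → (0.695353, 0.695353, 0.4093)–(0.983343, 0, 0.4093)  len=0.7526
  (v3,v4,v2) [--+] → (0, 0.983343, 0.4093)–(0.695353, 0.695353, 0.4093)  len=0.7526
  (v4,v5,v2) [--+] → (-0.695353, 0.695353, 0.4093)–(0, 0.983343, 0.4093)  len=0.7526
  (v5,v6,v2) [--+] → (-0.983343, 0, 0.4093)–(-0.695353, 0.695353, 0.4093)  len=0.7526
  (v6,v7,v2) [--+] → (-0.695353, -0.695353, 0.4093)–(-0.983343, 0, 0.4093)  len=0.7526
  (v7,v8,v2) [--+] → (0, -0.983343, 0.4093)–(-0.695353, -0.695353, 0.4093)  len=0.7526
  (v8,v9,v2) [--+] → (0.695353, -0.695353, 0.4093)–(0, -0.983343, 0.4093)  len=0.7526
  (v9,v1,v2) [--+] → (0.983343, 0, 0.4093)–(0.695353, -0.695353, 0.4093)  len=0.7526

Chained into 1 loop(s):
  loop 1: 8 segments, perimeter = 6.0210
Total perimeter = 6.021


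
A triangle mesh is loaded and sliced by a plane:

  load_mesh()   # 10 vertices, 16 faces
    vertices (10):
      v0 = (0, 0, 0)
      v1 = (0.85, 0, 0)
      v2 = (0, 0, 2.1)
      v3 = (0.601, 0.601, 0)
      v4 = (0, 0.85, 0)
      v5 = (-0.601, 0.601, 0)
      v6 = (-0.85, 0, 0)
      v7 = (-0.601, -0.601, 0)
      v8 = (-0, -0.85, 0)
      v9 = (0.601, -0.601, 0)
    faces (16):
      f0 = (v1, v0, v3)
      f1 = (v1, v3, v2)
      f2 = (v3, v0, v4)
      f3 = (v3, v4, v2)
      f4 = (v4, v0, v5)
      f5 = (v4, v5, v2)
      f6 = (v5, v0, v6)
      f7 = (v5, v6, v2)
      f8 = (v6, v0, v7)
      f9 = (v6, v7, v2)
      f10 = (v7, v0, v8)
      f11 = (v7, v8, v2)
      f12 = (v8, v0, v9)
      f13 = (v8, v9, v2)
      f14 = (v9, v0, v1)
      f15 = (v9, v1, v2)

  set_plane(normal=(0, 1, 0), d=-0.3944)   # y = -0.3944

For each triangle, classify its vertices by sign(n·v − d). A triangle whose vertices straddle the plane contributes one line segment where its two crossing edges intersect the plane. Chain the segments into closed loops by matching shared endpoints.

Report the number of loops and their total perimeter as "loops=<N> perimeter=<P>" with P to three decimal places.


Straddling triangles (8 of 16):
  (v6,v0,v7) [++-] → (-0.3944, -0.3944, 0)–(-0.686596, -0.3944, 0)  len=0.2922
  (v6,v7,v2) [+-+] → (-0.686596, -0.3944, 0)–(-0.3944, -0.3944, 0.721897)  len=0.7788
  (v7,v0,v8) [-+-] → (-0.3944, -0.3944, 0)–(0, -0.3944, 0)  len=0.3944
  (v7,v8,v2) [--+] → (0, -0.3944, 1.1256)–(-0.3944, -0.3944, 0.721897)  len=0.5644
  (v8,v0,v9) [-+-] → (0, -0.3944, 0)–(0.3944, -0.3944, 0)  len=0.3944
  (v8,v9,v2) [--+] → (0.3944, -0.3944, 0.721897)–(0, -0.3944, 1.1256)  len=0.5644
  (v9,v0,v1) [-++] → (0.3944, -0.3944, 0)–(0.686596, -0.3944, 0)  len=0.2922
  (v9,v1,v2) [-++] → (0.686596, -0.3944, 0)–(0.3944, -0.3944, 0.721897)  len=0.7788

Chained into 1 loop(s):
  loop 1: 8 segments, perimeter = 4.0595
Total perimeter = 4.060

loops=1 perimeter=4.060


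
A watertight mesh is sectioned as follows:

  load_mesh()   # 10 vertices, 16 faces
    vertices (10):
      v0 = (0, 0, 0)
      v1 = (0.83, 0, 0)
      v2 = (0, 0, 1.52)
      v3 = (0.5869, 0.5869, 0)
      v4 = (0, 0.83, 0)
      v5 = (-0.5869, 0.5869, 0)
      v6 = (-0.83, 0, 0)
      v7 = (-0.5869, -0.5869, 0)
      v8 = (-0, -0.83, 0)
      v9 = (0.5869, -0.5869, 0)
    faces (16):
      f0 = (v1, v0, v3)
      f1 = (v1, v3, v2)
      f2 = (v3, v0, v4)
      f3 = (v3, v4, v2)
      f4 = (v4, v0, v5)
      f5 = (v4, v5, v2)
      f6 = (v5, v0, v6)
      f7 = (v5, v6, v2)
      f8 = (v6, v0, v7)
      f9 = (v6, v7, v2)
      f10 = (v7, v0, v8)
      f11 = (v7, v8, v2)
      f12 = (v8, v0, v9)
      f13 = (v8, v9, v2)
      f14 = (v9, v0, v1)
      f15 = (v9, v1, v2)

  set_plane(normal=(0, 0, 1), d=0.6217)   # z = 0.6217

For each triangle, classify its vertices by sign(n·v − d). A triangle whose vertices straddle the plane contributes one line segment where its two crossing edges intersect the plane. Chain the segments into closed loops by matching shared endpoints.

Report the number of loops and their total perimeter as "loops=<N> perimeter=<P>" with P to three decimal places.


Straddling triangles (8 of 16):
  (v1,v3,v2) [--+] → (0.34685, 0.34685, 0.6217)–(0.490519, 0, 0.6217)  len=0.3754
  (v3,v4,v2) [--+] → (0, 0.490519, 0.6217)–(0.34685, 0.34685, 0.6217)  len=0.3754
  (v4,v5,v2) [--+] → (-0.34685, 0.34685, 0.6217)–(0, 0.490519, 0.6217)  len=0.3754
  (v5,v6,v2) [--+] → (-0.490519, 0, 0.6217)–(-0.34685, 0.34685, 0.6217)  len=0.3754
  (v6,v7,v2) [--+] → (-0.34685, -0.34685, 0.6217)–(-0.490519, 0, 0.6217)  len=0.3754
  (v7,v8,v2) [--+] → (0, -0.490519, 0.6217)–(-0.34685, -0.34685, 0.6217)  len=0.3754
  (v8,v9,v2) [--+] → (0.34685, -0.34685, 0.6217)–(0, -0.490519, 0.6217)  len=0.3754
  (v9,v1,v2) [--+] → (0.490519, 0, 0.6217)–(0.34685, -0.34685, 0.6217)  len=0.3754

Chained into 1 loop(s):
  loop 1: 8 segments, perimeter = 3.0034
Total perimeter = 3.003

loops=1 perimeter=3.003


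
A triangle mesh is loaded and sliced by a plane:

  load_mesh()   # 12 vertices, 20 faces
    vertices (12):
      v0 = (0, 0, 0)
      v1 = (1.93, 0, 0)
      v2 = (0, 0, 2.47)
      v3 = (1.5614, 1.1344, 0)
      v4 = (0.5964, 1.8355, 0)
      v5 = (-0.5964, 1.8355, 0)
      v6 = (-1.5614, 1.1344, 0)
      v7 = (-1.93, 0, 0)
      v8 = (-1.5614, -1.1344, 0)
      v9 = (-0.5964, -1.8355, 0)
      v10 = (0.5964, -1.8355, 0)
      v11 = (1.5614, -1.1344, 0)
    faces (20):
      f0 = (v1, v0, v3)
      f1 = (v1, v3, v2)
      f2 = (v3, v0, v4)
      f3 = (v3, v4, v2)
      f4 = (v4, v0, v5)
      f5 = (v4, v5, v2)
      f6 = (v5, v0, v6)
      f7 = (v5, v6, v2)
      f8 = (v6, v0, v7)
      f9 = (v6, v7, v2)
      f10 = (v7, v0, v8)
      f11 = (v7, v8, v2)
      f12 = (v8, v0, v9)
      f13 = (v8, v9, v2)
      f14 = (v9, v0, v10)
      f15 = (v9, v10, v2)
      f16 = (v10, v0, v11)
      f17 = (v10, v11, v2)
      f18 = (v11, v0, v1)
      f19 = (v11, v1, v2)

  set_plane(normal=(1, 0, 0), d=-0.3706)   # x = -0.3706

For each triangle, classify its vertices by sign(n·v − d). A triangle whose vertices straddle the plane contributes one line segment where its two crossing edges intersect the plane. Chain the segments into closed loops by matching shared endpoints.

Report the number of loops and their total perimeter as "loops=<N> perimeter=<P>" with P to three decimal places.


loops=1 perimeter=9.160

Straddling triangles (12 of 20):
  (v4,v0,v5) [++-] → (-0.3706, 1.14057, 0)–(-0.3706, 1.8355, 0)  len=0.6949
  (v4,v5,v2) [+-+] → (-0.3706, 1.8355, 0)–(-0.3706, 1.14057, 0.935154)  len=1.1651
  (v5,v0,v6) [-+-] → (-0.3706, 1.14057, 0)–(-0.3706, 0.269251, 0)  len=0.8713
  (v5,v6,v2) [--+] → (-0.3706, 0.269251, 1.88374)–(-0.3706, 1.14057, 0.935154)  len=1.2880
  (v6,v0,v7) [-+-] → (-0.3706, 0.269251, 0)–(-0.3706, 0, 0)  len=0.2693
  (v6,v7,v2) [--+] → (-0.3706, 0, 1.99571)–(-0.3706, 0.269251, 1.88374)  len=0.2916
  (v7,v0,v8) [-+-] → (-0.3706, 0, 0)–(-0.3706, -0.269251, 0)  len=0.2693
  (v7,v8,v2) [--+] → (-0.3706, -0.269251, 1.88374)–(-0.3706, 0, 1.99571)  len=0.2916
  (v8,v0,v9) [-+-] → (-0.3706, -0.269251, 0)–(-0.3706, -1.14057, 0)  len=0.8713
  (v8,v9,v2) [--+] → (-0.3706, -1.14057, 0.935154)–(-0.3706, -0.269251, 1.88374)  len=1.2880
  (v9,v0,v10) [-++] → (-0.3706, -1.14057, 0)–(-0.3706, -1.8355, 0)  len=0.6949
  (v9,v10,v2) [-++] → (-0.3706, -1.8355, 0)–(-0.3706, -1.14057, 0.935154)  len=1.1651

Chained into 1 loop(s):
  loop 1: 12 segments, perimeter = 9.1604
Total perimeter = 9.160


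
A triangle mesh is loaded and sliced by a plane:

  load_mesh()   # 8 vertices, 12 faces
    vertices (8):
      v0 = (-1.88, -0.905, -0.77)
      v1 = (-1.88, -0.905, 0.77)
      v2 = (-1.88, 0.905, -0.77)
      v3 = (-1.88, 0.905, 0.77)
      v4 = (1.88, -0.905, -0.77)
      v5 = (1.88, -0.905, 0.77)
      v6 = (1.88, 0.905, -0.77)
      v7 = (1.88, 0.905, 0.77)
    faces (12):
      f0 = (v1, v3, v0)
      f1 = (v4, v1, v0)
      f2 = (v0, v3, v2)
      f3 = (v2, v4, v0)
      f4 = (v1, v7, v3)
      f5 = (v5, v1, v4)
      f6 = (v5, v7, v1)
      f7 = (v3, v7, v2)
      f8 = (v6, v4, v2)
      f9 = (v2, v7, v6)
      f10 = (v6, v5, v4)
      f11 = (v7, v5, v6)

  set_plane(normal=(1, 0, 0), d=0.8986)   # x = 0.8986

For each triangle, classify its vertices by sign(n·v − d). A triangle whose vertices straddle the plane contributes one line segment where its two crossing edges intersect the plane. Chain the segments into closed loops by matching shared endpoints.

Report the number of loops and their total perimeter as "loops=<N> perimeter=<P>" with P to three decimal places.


loops=1 perimeter=6.700

Straddling triangles (8 of 12):
  (v4,v1,v0) [+--] → (0.8986, -0.905, -0.368044)–(0.8986, -0.905, -0.77)  len=0.4020
  (v2,v4,v0) [-+-] → (0.8986, -0.432571, -0.77)–(0.8986, -0.905, -0.77)  len=0.4724
  (v1,v7,v3) [-+-] → (0.8986, 0.432571, 0.77)–(0.8986, 0.905, 0.77)  len=0.4724
  (v5,v1,v4) [+-+] → (0.8986, -0.905, 0.77)–(0.8986, -0.905, -0.368044)  len=1.1380
  (v5,v7,v1) [++-] → (0.8986, 0.432571, 0.77)–(0.8986, -0.905, 0.77)  len=1.3376
  (v3,v7,v2) [-+-] → (0.8986, 0.905, 0.77)–(0.8986, 0.905, 0.368044)  len=0.4020
  (v6,v4,v2) [++-] → (0.8986, -0.432571, -0.77)–(0.8986, 0.905, -0.77)  len=1.3376
  (v2,v7,v6) [-++] → (0.8986, 0.905, 0.368044)–(0.8986, 0.905, -0.77)  len=1.1380

Chained into 1 loop(s):
  loop 1: 8 segments, perimeter = 6.7000
Total perimeter = 6.700


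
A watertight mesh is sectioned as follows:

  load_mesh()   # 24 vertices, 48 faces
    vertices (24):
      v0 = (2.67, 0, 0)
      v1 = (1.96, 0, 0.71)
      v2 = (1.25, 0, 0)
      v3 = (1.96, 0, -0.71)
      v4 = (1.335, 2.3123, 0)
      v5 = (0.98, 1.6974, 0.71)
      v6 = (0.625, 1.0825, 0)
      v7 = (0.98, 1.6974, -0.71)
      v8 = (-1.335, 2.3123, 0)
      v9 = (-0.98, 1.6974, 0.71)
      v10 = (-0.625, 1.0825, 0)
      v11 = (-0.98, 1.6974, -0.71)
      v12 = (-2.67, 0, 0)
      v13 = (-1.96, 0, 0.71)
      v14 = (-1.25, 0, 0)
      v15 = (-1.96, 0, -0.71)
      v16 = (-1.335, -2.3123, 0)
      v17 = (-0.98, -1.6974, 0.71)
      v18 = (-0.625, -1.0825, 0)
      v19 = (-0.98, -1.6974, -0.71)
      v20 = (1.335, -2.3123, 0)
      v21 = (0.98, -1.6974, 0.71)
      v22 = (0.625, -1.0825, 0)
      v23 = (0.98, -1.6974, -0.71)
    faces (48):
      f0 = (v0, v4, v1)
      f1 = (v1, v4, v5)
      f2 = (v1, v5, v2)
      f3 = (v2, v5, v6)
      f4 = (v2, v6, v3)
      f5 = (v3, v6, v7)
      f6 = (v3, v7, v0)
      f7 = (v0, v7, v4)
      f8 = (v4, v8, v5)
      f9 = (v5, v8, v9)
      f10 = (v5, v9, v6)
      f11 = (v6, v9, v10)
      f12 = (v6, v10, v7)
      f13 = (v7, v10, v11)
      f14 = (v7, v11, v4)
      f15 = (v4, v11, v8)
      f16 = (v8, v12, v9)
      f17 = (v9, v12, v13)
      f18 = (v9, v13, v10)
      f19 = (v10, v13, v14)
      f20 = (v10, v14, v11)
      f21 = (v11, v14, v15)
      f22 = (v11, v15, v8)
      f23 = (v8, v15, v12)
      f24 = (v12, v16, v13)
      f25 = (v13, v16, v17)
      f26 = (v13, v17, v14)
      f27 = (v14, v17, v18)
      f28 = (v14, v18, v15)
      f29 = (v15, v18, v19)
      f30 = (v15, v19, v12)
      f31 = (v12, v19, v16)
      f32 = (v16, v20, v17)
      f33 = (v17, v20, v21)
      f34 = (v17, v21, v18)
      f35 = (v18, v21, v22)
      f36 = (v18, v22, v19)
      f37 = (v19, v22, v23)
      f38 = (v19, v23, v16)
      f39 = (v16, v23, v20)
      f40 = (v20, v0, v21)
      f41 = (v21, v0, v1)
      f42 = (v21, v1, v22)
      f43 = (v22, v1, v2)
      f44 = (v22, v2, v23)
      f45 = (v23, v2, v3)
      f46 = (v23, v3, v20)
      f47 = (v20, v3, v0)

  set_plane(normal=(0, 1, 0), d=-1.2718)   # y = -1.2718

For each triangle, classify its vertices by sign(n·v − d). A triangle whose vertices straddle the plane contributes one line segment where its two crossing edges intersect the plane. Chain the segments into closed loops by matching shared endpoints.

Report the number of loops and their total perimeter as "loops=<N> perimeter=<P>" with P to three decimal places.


Straddling triangles (18 of 48):
  (v12,v16,v13) [+-+] → (-1.93573, -1.2718, 0)–(-1.61624, -1.2718, 0.319489)  len=0.4518
  (v13,v16,v17) [+--] → (-1.61624, -1.2718, 0.319489)–(-1.22572, -1.2718, 0.71)  len=0.5523
  (v13,v17,v14) [+-+] → (-1.22572, -1.2718, 0.71)–(-1.0477, -1.2718, 0.531977)  len=0.2518
  (v14,v17,v18) [+-+] → (-1.0477, -1.2718, 0.531977)–(-0.734289, -1.2718, 0.218577)  len=0.4432
  (v15,v18,v19) [++-] → (-0.734289, -1.2718, -0.218577)–(-1.22572, -1.2718, -0.71)  len=0.6950
  (v15,v19,v12) [+-+] → (-1.22572, -1.2718, -0.71)–(-1.40374, -1.2718, -0.531977)  len=0.2518
  (v12,v19,v16) [+--] → (-1.40374, -1.2718, -0.531977)–(-1.93573, -1.2718, 0)  len=0.7523
  (v17,v21,v18) [--+] → (-0.130893, -1.2718, 0.218577)–(-0.734289, -1.2718, 0.218577)  len=0.6034
  (v18,v21,v22) [+-+] → (-0.130893, -1.2718, 0.218577)–(0.734289, -1.2718, 0.218577)  len=0.8652
  (v18,v22,v19) [++-] → (0.130893, -1.2718, -0.218577)–(-0.734289, -1.2718, -0.218577)  len=0.8652
  (v19,v22,v23) [-+-] → (0.130893, -1.2718, -0.218577)–(0.734289, -1.2718, -0.218577)  len=0.6034
  (v20,v0,v21) [-+-] → (1.93573, -1.2718, 0)–(1.40374, -1.2718, 0.531977)  len=0.7523
  (v21,v0,v1) [-++] → (1.40374, -1.2718, 0.531977)–(1.22572, -1.2718, 0.71)  len=0.2518
  (v21,v1,v22) [-++] → (1.22572, -1.2718, 0.71)–(0.734289, -1.2718, 0.218577)  len=0.6950
  (v22,v2,v23) [++-] → (1.0477, -1.2718, -0.531977)–(0.734289, -1.2718, -0.218577)  len=0.4432
  (v23,v2,v3) [-++] → (1.0477, -1.2718, -0.531977)–(1.22572, -1.2718, -0.71)  len=0.2518
  (v23,v3,v20) [-+-] → (1.22572, -1.2718, -0.71)–(1.61624, -1.2718, -0.319489)  len=0.5523
  (v20,v3,v0) [-++] → (1.61624, -1.2718, -0.319489)–(1.93573, -1.2718, 0)  len=0.4518

Chained into 1 loop(s):
  loop 1: 18 segments, perimeter = 9.7335
Total perimeter = 9.733

loops=1 perimeter=9.733


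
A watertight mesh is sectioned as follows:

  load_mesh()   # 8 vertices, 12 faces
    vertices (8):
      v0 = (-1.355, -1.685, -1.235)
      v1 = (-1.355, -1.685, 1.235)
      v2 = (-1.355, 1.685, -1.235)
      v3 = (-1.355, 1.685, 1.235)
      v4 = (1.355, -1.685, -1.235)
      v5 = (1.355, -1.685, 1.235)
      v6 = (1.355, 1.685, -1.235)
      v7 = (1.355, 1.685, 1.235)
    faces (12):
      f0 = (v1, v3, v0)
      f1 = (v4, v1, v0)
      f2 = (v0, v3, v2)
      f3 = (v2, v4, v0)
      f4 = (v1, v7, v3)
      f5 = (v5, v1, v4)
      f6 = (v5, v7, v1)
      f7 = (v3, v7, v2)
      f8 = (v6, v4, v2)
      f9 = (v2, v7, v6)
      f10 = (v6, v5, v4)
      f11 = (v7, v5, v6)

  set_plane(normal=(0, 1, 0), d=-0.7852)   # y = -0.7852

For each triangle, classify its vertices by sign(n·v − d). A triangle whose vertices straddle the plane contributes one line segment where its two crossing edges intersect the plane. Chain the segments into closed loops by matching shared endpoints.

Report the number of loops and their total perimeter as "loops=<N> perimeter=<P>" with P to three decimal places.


Straddling triangles (8 of 12):
  (v1,v3,v0) [-+-] → (-1.355, -0.7852, 1.235)–(-1.355, -0.7852, -0.575503)  len=1.8105
  (v0,v3,v2) [-++] → (-1.355, -0.7852, -0.575503)–(-1.355, -0.7852, -1.235)  len=0.6595
  (v2,v4,v0) [+--] → (0.631422, -0.7852, -1.235)–(-1.355, -0.7852, -1.235)  len=1.9864
  (v1,v7,v3) [-++] → (-0.631422, -0.7852, 1.235)–(-1.355, -0.7852, 1.235)  len=0.7236
  (v5,v7,v1) [-+-] → (1.355, -0.7852, 1.235)–(-0.631422, -0.7852, 1.235)  len=1.9864
  (v6,v4,v2) [+-+] → (1.355, -0.7852, -1.235)–(0.631422, -0.7852, -1.235)  len=0.7236
  (v6,v5,v4) [+--] → (1.355, -0.7852, 0.575503)–(1.355, -0.7852, -1.235)  len=1.8105
  (v7,v5,v6) [+-+] → (1.355, -0.7852, 1.235)–(1.355, -0.7852, 0.575503)  len=0.6595

Chained into 1 loop(s):
  loop 1: 8 segments, perimeter = 10.3600
Total perimeter = 10.360

loops=1 perimeter=10.360


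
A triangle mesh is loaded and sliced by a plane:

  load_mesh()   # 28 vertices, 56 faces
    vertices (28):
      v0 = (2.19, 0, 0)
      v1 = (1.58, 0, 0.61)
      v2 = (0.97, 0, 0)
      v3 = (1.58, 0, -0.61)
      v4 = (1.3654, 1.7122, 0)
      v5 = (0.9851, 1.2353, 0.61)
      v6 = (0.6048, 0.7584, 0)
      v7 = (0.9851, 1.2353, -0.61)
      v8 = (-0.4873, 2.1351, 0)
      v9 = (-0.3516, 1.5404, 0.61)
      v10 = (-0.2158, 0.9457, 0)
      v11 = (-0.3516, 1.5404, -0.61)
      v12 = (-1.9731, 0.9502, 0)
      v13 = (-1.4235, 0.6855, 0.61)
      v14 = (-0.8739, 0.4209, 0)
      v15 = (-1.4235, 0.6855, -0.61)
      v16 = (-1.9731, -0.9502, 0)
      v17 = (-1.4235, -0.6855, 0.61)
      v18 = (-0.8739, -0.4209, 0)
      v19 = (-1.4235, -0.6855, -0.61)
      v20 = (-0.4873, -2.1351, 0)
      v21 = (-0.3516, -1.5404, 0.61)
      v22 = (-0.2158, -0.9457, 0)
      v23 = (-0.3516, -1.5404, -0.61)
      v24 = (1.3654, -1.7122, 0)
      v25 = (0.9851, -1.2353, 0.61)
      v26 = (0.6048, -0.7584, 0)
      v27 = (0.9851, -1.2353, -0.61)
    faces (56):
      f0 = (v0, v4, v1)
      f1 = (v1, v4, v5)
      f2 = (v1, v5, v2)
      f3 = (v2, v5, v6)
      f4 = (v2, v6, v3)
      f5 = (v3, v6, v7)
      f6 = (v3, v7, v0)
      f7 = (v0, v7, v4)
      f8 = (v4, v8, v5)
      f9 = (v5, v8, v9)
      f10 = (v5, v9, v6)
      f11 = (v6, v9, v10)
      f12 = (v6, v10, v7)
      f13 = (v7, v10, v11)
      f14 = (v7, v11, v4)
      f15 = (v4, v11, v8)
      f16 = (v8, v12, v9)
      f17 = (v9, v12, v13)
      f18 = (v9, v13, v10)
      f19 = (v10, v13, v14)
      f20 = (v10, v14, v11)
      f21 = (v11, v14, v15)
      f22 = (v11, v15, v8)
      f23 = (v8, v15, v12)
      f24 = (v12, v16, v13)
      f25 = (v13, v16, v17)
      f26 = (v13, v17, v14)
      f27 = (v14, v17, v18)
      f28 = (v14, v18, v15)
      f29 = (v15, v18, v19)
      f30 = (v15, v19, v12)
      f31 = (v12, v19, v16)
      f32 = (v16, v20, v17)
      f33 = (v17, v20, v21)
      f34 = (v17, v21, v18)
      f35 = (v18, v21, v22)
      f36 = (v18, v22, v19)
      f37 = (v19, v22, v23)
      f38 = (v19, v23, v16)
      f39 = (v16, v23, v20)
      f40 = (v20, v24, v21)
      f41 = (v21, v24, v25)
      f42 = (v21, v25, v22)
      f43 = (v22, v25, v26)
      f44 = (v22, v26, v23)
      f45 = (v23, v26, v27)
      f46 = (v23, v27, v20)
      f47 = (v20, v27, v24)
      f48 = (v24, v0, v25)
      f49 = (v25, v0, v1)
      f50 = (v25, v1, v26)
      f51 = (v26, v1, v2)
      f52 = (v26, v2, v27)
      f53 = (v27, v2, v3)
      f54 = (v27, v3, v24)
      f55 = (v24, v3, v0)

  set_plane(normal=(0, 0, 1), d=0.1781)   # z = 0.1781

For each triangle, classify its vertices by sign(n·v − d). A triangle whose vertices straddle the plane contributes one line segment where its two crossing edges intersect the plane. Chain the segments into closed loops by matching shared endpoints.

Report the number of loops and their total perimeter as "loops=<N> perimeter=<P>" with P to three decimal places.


loops=2 perimeter=19.195

Straddling triangles (28 of 56):
  (v0,v4,v1) [--+] → (1.42806, 1.21229, 0.1781)–(2.0119, 0, 0.1781)  len=1.3456
  (v1,v4,v5) [+-+] → (1.42806, 1.21229, 0.1781)–(1.25436, 1.57296, 0.1781)  len=0.4003
  (v1,v5,v2) [++-] → (0.974409, 0.360667, 0.1781)–(1.1481, 0, 0.1781)  len=0.4003
  (v2,v5,v6) [-+-] → (0.974409, 0.360667, 0.1781)–(0.715835, 0.897639, 0.1781)  len=0.5960
  (v4,v8,v5) [--+] → (-0.0574075, 1.87239, 0.1781)–(1.25436, 1.57296, 0.1781)  len=1.3455
  (v5,v8,v9) [+-+] → (-0.0574075, 1.87239, 0.1781)–(-0.44768, 1.96147, 0.1781)  len=0.4003
  (v5,v9,v6) [++-] → (0.325563, 0.986718, 0.1781)–(0.715835, 0.897639, 0.1781)  len=0.4003
  (v6,v9,v10) [-+-] → (0.325563, 0.986718, 0.1781)–(-0.255449, 1.11933, 0.1781)  len=0.5960
  (v8,v12,v9) [--+] → (-1.49968, 1.12252, 0.1781)–(-0.44768, 1.96147, 0.1781)  len=1.3456
  (v9,v12,v13) [+-+] → (-1.49968, 1.12252, 0.1781)–(-1.81263, 0.872916, 0.1781)  len=0.4003
  (v9,v13,v10) [++-] → (-0.568409, 0.86973, 0.1781)–(-0.255449, 1.11933, 0.1781)  len=0.4003
  (v10,v13,v14) [-+-] → (-0.568409, 0.86973, 0.1781)–(-1.03437, 0.498155, 0.1781)  len=0.5960
  (v12,v16,v13) [--+] → (-1.81263, -0.472629, 0.1781)–(-1.81263, 0.872916, 0.1781)  len=1.3455
  (v13,v16,v17) [+-+] → (-1.81263, -0.472629, 0.1781)–(-1.81263, -0.872916, 0.1781)  len=0.4003
  (v13,v17,v14) [++-] → (-1.03437, 0.0978675, 0.1781)–(-1.03437, 0.498155, 0.1781)  len=0.4003
  (v14,v17,v18) [-+-] → (-1.03437, 0.0978675, 0.1781)–(-1.03437, -0.498155, 0.1781)  len=0.5960
  (v16,v20,v17) [--+] → (-0.76064, -1.71186, 0.1781)–(-1.81263, -0.872916, 0.1781)  len=1.3456
  (v17,v20,v21) [+-+] → (-0.76064, -1.71186, 0.1781)–(-0.44768, -1.96147, 0.1781)  len=0.4003
  (v17,v21,v18) [++-] → (-0.721406, -0.747757, 0.1781)–(-1.03437, -0.498155, 0.1781)  len=0.4003
  (v18,v21,v22) [-+-] → (-0.721406, -0.747757, 0.1781)–(-0.255449, -1.11933, 0.1781)  len=0.5960
  (v20,v24,v21) [--+] → (0.864092, -1.66204, 0.1781)–(-0.44768, -1.96147, 0.1781)  len=1.3455
  (v21,v24,v25) [+-+] → (0.864092, -1.66204, 0.1781)–(1.25436, -1.57296, 0.1781)  len=0.4003
  (v21,v25,v22) [++-] → (0.134823, -1.03025, 0.1781)–(-0.255449, -1.11933, 0.1781)  len=0.4003
  (v22,v25,v26) [-+-] → (0.134823, -1.03025, 0.1781)–(0.715835, -0.897639, 0.1781)  len=0.5960
  (v24,v0,v25) [--+] → (1.83821, -0.360667, 0.1781)–(1.25436, -1.57296, 0.1781)  len=1.3456
  (v25,v0,v1) [+-+] → (1.83821, -0.360667, 0.1781)–(2.0119, 0, 0.1781)  len=0.4003
  (v25,v1,v26) [++-] → (0.889526, -0.536972, 0.1781)–(0.715835, -0.897639, 0.1781)  len=0.4003
  (v26,v1,v2) [-+-] → (0.889526, -0.536972, 0.1781)–(1.1481, 0, 0.1781)  len=0.5960

Chained into 2 loop(s):
  loop 1: 14 segments, perimeter = 12.2209
  loop 2: 14 segments, perimeter = 6.9740
Total perimeter = 19.195


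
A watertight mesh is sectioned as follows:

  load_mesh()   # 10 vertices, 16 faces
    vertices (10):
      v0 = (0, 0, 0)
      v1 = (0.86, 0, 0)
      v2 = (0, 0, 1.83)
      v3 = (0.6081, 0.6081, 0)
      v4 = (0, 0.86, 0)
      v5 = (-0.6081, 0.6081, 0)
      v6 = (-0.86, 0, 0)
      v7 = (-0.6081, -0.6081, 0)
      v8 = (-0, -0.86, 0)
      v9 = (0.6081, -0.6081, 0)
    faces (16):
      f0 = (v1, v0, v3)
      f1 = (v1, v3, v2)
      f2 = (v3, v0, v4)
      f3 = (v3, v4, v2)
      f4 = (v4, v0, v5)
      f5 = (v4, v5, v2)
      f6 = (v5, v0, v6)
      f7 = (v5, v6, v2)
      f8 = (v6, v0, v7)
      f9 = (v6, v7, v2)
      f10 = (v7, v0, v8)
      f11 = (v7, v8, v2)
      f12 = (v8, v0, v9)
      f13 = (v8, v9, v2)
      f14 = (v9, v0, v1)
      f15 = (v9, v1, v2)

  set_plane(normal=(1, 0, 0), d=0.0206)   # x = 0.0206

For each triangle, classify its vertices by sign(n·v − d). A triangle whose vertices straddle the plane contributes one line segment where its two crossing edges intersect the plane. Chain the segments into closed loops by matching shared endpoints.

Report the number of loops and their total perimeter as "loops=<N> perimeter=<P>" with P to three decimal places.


loops=1 perimeter=5.665

Straddling triangles (8 of 16):
  (v1,v0,v3) [+-+] → (0.0206, 0, 0)–(0.0206, 0.0206, 0)  len=0.0206
  (v1,v3,v2) [++-] → (0.0206, 0.0206, 1.76801)–(0.0206, 0, 1.78617)  len=0.0275
  (v3,v0,v4) [+--] → (0.0206, 0.0206, 0)–(0.0206, 0.851467, 0)  len=0.8309
  (v3,v4,v2) [+--] → (0.0206, 0.851467, 0)–(0.0206, 0.0206, 1.76801)  len=1.9535
  (v8,v0,v9) [--+] → (0.0206, -0.0206, 0)–(0.0206, -0.851467, 0)  len=0.8309
  (v8,v9,v2) [-+-] → (0.0206, -0.851467, 0)–(0.0206, -0.0206, 1.76801)  len=1.9535
  (v9,v0,v1) [+-+] → (0.0206, -0.0206, 0)–(0.0206, 0, 0)  len=0.0206
  (v9,v1,v2) [++-] → (0.0206, 0, 1.78617)–(0.0206, -0.0206, 1.76801)  len=0.0275

Chained into 1 loop(s):
  loop 1: 8 segments, perimeter = 5.6649
Total perimeter = 5.665


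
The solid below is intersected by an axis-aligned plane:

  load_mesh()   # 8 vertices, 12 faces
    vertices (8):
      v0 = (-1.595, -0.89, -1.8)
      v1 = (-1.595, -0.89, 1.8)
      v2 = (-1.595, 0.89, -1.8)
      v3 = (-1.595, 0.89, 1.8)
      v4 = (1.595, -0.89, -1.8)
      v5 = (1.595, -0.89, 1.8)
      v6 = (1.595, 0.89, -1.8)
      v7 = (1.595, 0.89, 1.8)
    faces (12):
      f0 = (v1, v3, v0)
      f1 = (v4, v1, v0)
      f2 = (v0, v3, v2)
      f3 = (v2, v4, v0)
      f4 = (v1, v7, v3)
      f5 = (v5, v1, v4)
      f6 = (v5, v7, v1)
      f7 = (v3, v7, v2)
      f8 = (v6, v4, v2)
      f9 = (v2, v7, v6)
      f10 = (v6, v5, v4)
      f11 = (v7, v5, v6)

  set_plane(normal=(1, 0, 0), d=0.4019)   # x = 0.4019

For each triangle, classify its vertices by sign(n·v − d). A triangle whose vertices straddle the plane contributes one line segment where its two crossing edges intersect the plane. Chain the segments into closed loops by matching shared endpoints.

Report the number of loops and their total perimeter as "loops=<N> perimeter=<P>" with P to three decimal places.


Straddling triangles (8 of 12):
  (v4,v1,v0) [+--] → (0.4019, -0.89, -0.453555)–(0.4019, -0.89, -1.8)  len=1.3464
  (v2,v4,v0) [-+-] → (0.4019, -0.224258, -1.8)–(0.4019, -0.89, -1.8)  len=0.6657
  (v1,v7,v3) [-+-] → (0.4019, 0.224258, 1.8)–(0.4019, 0.89, 1.8)  len=0.6657
  (v5,v1,v4) [+-+] → (0.4019, -0.89, 1.8)–(0.4019, -0.89, -0.453555)  len=2.2536
  (v5,v7,v1) [++-] → (0.4019, 0.224258, 1.8)–(0.4019, -0.89, 1.8)  len=1.1143
  (v3,v7,v2) [-+-] → (0.4019, 0.89, 1.8)–(0.4019, 0.89, 0.453555)  len=1.3464
  (v6,v4,v2) [++-] → (0.4019, -0.224258, -1.8)–(0.4019, 0.89, -1.8)  len=1.1143
  (v2,v7,v6) [-++] → (0.4019, 0.89, 0.453555)–(0.4019, 0.89, -1.8)  len=2.2536

Chained into 1 loop(s):
  loop 1: 8 segments, perimeter = 10.7600
Total perimeter = 10.760

loops=1 perimeter=10.760


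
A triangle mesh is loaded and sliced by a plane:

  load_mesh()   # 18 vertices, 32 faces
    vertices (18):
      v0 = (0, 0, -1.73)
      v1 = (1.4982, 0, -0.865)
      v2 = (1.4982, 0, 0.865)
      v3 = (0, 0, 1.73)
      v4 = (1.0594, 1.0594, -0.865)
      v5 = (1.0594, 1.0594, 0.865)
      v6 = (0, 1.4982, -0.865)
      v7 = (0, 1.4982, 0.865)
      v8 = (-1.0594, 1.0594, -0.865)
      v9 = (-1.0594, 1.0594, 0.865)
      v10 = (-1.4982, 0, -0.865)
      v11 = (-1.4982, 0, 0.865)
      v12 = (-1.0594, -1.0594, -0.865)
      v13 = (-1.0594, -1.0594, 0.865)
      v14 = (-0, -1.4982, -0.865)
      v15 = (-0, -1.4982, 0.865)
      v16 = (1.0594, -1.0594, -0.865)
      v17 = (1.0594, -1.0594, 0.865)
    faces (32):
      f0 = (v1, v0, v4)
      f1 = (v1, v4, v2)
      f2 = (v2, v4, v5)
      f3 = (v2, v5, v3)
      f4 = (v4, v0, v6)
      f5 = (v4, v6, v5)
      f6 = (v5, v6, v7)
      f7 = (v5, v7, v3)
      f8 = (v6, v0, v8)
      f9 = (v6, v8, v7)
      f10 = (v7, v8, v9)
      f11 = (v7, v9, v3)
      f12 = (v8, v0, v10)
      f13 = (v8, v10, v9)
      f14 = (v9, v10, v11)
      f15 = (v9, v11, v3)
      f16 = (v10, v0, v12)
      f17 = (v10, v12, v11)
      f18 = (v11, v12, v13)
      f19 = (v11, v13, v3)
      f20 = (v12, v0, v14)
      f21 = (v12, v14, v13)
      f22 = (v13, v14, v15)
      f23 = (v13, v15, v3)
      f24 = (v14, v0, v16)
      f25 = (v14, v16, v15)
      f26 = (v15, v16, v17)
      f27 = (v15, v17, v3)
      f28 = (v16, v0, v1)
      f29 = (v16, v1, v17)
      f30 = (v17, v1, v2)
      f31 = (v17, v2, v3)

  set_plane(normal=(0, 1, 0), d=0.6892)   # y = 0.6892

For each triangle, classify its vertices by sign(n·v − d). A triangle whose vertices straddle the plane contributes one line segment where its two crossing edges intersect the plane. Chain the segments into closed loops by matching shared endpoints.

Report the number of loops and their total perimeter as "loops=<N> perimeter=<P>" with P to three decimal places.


Straddling triangles (12 of 32):
  (v1,v0,v4) [--+] → (0.6892, 0.6892, -1.16727)–(1.21274, 0.6892, -0.865)  len=0.6045
  (v1,v4,v2) [-+-] → (1.21274, 0.6892, -0.865)–(1.21274, 0.6892, -0.260463)  len=0.6045
  (v2,v4,v5) [-++] → (1.21274, 0.6892, -0.260463)–(1.21274, 0.6892, 0.865)  len=1.1255
  (v2,v5,v3) [-+-] → (1.21274, 0.6892, 0.865)–(0.6892, 0.6892, 1.16727)  len=0.6045
  (v4,v0,v6) [+-+] → (0.6892, 0.6892, -1.16727)–(0, 0.6892, -1.33208)  len=0.7086
  (v5,v7,v3) [++-] → (0, 0.6892, 1.33208)–(0.6892, 0.6892, 1.16727)  len=0.7086
  (v6,v0,v8) [+-+] → (0, 0.6892, -1.33208)–(-0.6892, 0.6892, -1.16727)  len=0.7086
  (v7,v9,v3) [++-] → (-0.6892, 0.6892, 1.16727)–(0, 0.6892, 1.33208)  len=0.7086
  (v8,v0,v10) [+--] → (-0.6892, 0.6892, -1.16727)–(-1.21274, 0.6892, -0.865)  len=0.6045
  (v8,v10,v9) [+-+] → (-1.21274, 0.6892, -0.865)–(-1.21274, 0.6892, 0.260463)  len=1.1255
  (v9,v10,v11) [+--] → (-1.21274, 0.6892, 0.260463)–(-1.21274, 0.6892, 0.865)  len=0.6045
  (v9,v11,v3) [+--] → (-1.21274, 0.6892, 0.865)–(-0.6892, 0.6892, 1.16727)  len=0.6045

Chained into 1 loop(s):
  loop 1: 12 segments, perimeter = 8.7126
Total perimeter = 8.713

loops=1 perimeter=8.713
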